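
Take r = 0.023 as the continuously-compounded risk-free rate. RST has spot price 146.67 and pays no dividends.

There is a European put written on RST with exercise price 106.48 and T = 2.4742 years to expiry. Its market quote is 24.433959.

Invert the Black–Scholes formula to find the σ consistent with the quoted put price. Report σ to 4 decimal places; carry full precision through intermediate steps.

sigma = 0.5899

At σ = 0.5899 the Black–Scholes value reproduces the quote:
σ√T = 0.5899·√2.4742 = 0.927889
d₁ = (ln(S/K) + (r+σ²/2)T) / (σ√T) = (ln(146.67/106.48) + (0.023+0.5899²/2)·2.4742) / 0.927889 = (0.320228 + 0.487395) / 0.927889 = 0.870388
d₂ = d₁ − σ√T = 0.870388 − 0.927889 = -0.057500
e^{−rT} = 0.944682
N(−d₁) = 0.192044,  N(−d₂) = 0.522927
V = K·e^{−rT}·N(−d₂) − S·N(−d₁) = 52.601077 − 28.167118 = 24.433959 (the observed quote) — the price is monotone increasing in volatility, hence this σ is the only solution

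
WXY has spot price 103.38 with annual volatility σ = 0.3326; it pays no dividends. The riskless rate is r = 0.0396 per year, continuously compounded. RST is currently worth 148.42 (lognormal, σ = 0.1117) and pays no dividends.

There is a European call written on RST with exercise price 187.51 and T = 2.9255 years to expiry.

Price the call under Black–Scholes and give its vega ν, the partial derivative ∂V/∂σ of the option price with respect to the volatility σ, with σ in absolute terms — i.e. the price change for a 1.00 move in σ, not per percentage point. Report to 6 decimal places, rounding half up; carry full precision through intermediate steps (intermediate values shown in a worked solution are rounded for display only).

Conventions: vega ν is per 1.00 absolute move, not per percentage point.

price = 4.920013
ν = 88.386383

σ√T = 0.1117·√2.9255 = 0.191053
d₁ = (ln(S/K) + (r+σ²/2)T) / (σ√T) = (ln(148.42/187.51) + (0.0396+0.1117²/2)·2.9255) / 0.191053 = (-0.233786 + 0.134100) / 0.191053 = -0.521771
d₂ = d₁ − σ√T = -0.521771 − 0.191053 = -0.712823
e^{−rT} = 0.890609
N(d₁) = 0.300915,  N(d₂) = 0.237978
Call price V = S·N(d₁) − K·e^{−rT}·N(d₂) = 44.661803 − 39.741790 = 4.920013
φ(d₁) = (1/√(2π))·e^{−d₁²/2} = 0.348171
ν = S·φ(d₁)·√T = 88.386383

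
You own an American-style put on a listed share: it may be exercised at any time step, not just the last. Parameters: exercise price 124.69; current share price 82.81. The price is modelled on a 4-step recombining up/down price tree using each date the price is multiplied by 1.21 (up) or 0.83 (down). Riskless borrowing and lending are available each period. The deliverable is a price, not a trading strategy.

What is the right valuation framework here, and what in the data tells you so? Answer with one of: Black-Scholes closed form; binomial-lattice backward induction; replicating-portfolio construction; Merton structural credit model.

framework: binomial-lattice backward induction

Key observation: with exercise allowed before expiry on a discrete up/down model (4 steps from spot 82.81), the strike-124.69 put's value must be rolled back through the tree testing early exercise at each node.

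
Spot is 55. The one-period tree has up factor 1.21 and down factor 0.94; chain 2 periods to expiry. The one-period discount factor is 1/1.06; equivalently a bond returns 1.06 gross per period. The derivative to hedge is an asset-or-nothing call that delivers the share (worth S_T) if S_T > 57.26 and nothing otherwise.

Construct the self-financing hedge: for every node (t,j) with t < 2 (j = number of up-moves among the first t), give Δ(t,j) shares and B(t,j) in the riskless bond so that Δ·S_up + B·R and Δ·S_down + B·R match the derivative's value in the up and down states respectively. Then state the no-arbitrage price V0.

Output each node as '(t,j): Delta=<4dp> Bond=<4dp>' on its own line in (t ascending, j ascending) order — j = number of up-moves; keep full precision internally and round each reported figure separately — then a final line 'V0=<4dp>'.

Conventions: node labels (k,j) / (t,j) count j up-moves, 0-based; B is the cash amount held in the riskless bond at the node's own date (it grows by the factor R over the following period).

(0,0): Delta=2.7152 Bond=-107.6851
(1,0): Delta=4.4815 Bond=-205.4632
(1,1): Delta=1.0000 Bond=0.0000
V0=41.6506

Arbitrage-free pricing uses the up-move probability p* = (R−d)/(u−d) = 0.4444, discounting each step at R = 1.06.
At maturity the claim pays: V(2,0)=0.0000, V(2,1)=62.5570, V(2,2)=80.5255
(1,0): S=51.7000. Δ = (V_up−V_dn)/(S_up−S_dn) = (62.5570−0.0000)/(62.5570−48.5980) = 4.4815. V = [p*·62.5570 + (1−p*)·0.0000]/1.06 = 26.2294. B = V − Δ·S = -205.4632.
(1,1): S=66.5500. Δ = (V_up−V_dn)/(S_up−S_dn) = (80.5255−62.5570)/(80.5255−62.5570) = 1.0000. V = [p*·80.5255 + (1−p*)·62.5570]/1.06 = 66.5500. B = V − Δ·S = 0.0000.
(0,0): S=55.0000. Δ = (V_up−V_dn)/(S_up−S_dn) = (66.5500−26.2294)/(66.5500−51.7000) = 2.7152. V = [p*·66.5500 + (1−p*)·26.2294]/1.06 = 41.6506. B = V − Δ·S = -107.6851.
Sanity check at the root: Δ(0,0)·S0 + B(0,0) reproduces V0 = 41.6506.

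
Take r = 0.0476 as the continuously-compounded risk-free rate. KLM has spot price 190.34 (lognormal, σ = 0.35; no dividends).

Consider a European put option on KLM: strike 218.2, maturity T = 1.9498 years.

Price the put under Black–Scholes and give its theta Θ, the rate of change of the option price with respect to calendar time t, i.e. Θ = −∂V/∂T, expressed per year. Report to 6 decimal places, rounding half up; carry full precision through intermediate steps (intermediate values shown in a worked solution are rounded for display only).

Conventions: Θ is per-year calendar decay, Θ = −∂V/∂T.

price = 41.975145
Θ = -3.432392

σ√T = 0.35·√1.9498 = 0.488723
d₁ = (ln(S/K) + (r+σ²/2)T) / (σ√T) = (ln(190.34/218.2) + (0.0476+0.35²/2)·1.9498) / 0.488723 = (-0.136600 + 0.212236) / 0.488723 = 0.154762
d₂ = d₁ − σ√T = 0.154762 − 0.488723 = -0.333962
e^{−rT} = 0.911366
N(−d₁) = 0.438505,  N(−d₂) = 0.630796
Put price V = K·e^{−rT}·N(−d₂) − S·N(−d₁) = 125.440117 − 83.464972 = 41.975145
φ(d₁) = (1/√(2π))·e^{−d₁²/2} = 0.394193
Θ = −S·φ(d₁)·σ/(2√T) + r·K·e^{−rT}·N(−d₂) = −9.403342 + 5.970950 = -3.432392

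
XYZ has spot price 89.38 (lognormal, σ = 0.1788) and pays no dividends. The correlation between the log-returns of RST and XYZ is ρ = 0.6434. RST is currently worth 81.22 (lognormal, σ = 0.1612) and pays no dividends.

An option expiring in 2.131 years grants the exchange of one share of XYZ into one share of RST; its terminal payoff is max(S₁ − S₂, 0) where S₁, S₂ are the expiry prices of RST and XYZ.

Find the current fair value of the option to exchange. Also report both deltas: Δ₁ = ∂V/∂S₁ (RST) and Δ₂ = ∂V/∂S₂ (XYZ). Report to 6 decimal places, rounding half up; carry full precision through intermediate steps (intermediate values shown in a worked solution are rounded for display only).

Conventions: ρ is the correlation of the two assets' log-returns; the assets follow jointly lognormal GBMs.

σ_eff = √(σ₁² + σ₂² − 2ρσ₁σ₂) = √(0.1612² + 0.1788² − 2·0.6434·0.1612·0.1788) = 0.144451
d₁ = (ln(S₁/S₂) + (q₂ − q₁ + σ_eff²/2)T) / (σ_eff√T) = (ln(81.22/89.38) + (0.0 − 0.0 + 0.010433)·2.131) / 0.210868 = -0.348571
d₂ = d₁ − σ_eff√T = -0.348571 − 0.210868 = -0.559440
N(d₁) = 0.363706,  N(d₂) = 0.287931
V = S₁·e^{−q₁T}·N(d₁) − S₂·e^{−q₂T}·N(d₂) = 29.540164 − 25.735255 = 3.804909
Key observation: r never enters — measured in units of XYZ, the claim is a call on S₁/S₂ struck at 1, so only the dividend yields and σ_eff matter.
Δ₁ = e^{−q₁T}·N(d₁) = 0.363706;  Δ₂ = −e^{−q₂T}·N(d₂) = -0.287931

exchange price = 3.804909
Δ1 = 0.363706
Δ2 = -0.287931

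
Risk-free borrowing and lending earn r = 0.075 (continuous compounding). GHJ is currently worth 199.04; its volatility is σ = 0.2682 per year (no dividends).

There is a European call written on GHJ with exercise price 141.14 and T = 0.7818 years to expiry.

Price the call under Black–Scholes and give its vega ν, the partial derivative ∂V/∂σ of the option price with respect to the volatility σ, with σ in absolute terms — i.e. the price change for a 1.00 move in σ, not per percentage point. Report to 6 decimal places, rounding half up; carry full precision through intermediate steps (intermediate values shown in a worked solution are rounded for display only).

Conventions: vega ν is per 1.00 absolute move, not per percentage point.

σ√T = 0.2682·√0.7818 = 0.237141
d₁ = (ln(S/K) + (r+σ²/2)T) / (σ√T) = (ln(199.04/141.14) + (0.075+0.2682²/2)·0.7818) / 0.237141 = (0.343754 + 0.086753) / 0.237141 = 1.815403
d₂ = d₁ − σ√T = 1.815403 − 0.237141 = 1.578262
e^{−rT} = 0.943051
N(d₁) = 0.965269,  N(d₂) = 0.942747
Call price V = S·N(d₁) − K·e^{−rT}·N(d₂) = 192.127141 − 125.481743 = 66.645397
φ(d₁) = (1/√(2π))·e^{−d₁²/2} = 0.076782
ν = S·φ(d₁)·√T = 13.512906

price = 66.645397
ν = 13.512906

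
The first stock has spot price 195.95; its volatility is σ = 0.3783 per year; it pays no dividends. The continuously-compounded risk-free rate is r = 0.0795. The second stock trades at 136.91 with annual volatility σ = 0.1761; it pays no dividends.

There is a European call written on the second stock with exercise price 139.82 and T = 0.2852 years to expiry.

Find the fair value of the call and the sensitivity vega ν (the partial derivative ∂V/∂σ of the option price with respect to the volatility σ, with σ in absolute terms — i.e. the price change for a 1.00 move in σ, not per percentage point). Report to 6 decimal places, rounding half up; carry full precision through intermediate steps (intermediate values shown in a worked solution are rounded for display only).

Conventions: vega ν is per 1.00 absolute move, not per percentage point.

price = 5.243583
ν = 29.108332

σ√T = 0.1761·√0.2852 = 0.094045
d₁ = (ln(S/K) + (r+σ²/2)T) / (σ√T) = (ln(136.91/139.82) + (0.0795+0.1761²/2)·0.2852) / 0.094045 = (-0.021032 + 0.027096) / 0.094045 = 0.064475
d₂ = d₁ − σ√T = 0.064475 − 0.094045 = -0.029570
e^{−rT} = 0.977582
N(d₁) = 0.525704,  N(d₂) = 0.488205
Call price V = S·N(d₁) − K·e^{−rT}·N(d₂) = 71.974113 − 66.730530 = 5.243583
φ(d₁) = (1/√(2π))·e^{−d₁²/2} = 0.398114
ν = S·φ(d₁)·√T = 29.108332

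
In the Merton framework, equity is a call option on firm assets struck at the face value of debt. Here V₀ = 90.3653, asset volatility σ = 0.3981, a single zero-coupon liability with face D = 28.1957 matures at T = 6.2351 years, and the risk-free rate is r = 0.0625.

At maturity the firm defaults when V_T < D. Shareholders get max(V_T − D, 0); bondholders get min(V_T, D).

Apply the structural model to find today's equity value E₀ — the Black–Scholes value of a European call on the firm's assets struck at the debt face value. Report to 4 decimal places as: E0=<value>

With assets at 90.3653 and a single debt payment of 28.1957 at 6.2351 years:
d₁ = [ln(V₀/D) + (r + σ²/2)T] / (σ√T)
   = [ln(90.3653/28.1957) + (0.0625 + 0.5·0.3981²)·6.2351] / (0.3981·√6.2351)
   = [1.164691 + 0.883774] / 0.994063 = 2.060700
d₂ = d₁ − σ√T = 2.060700 − 0.994063 = 1.066637
N(d₁) = 0.980334,  N(d₂) = 0.856932,  e^(−rT) = 0.677264
E₀ = V₀·N(d₁) − D·e^(−rT)·N(d₂)
   = 90.3653·0.980334 − 28.1957·0.677264·0.856932 = 72.224267

E0=72.2243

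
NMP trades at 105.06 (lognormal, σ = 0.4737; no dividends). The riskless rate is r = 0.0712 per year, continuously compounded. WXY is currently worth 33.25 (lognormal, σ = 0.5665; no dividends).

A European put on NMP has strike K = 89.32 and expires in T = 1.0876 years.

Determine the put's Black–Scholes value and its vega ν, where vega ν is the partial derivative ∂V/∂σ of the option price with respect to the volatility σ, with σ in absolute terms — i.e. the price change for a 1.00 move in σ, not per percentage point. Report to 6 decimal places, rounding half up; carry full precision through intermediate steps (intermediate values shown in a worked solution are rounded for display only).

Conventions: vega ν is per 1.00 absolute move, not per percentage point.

σ√T = 0.4737·√1.0876 = 0.494013
d₁ = (ln(S/K) + (r+σ²/2)T) / (σ√T) = (ln(105.06/89.32) + (0.0712+0.4737²/2)·1.0876) / 0.494013 = (0.162306 + 0.199461) / 0.494013 = 0.732304
d₂ = d₁ − σ√T = 0.732304 − 0.494013 = 0.238292
e^{−rT} = 0.925485
N(−d₁) = 0.231991,  N(−d₂) = 0.405827
Put price V = K·e^{−rT}·N(−d₂) − S·N(−d₁) = 33.547455 − 24.373020 = 9.174436
φ(d₁) = (1/√(2π))·e^{−d₁²/2} = 0.305113
ν = S·φ(d₁)·√T = 33.429710

price = 9.174436
ν = 33.429710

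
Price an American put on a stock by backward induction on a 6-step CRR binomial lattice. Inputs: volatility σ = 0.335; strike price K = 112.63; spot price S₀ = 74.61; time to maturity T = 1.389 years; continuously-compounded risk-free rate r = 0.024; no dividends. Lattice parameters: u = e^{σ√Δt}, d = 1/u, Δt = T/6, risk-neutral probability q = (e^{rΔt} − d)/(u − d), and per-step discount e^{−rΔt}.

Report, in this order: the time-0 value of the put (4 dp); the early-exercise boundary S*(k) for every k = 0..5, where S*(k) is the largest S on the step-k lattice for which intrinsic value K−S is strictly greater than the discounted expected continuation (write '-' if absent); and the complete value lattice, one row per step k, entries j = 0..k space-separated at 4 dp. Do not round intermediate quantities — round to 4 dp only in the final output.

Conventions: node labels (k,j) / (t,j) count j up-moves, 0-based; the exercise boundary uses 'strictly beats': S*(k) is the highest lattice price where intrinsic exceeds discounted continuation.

price = 39.1741
boundary = - 63.5033 54.0499 63.5033 74.6100 87.6593
tree:
39.1741
49.1267 28.7193
58.5801 38.3885 18.4531
66.6262 49.1267 27.0630 9.2284
73.4745 58.5801 38.0200 15.3654 2.6074
79.3033 66.6262 49.1267 24.9707 5.0133 0.0000
84.2645 73.4745 58.5801 38.0200 9.6390 0.0000 0.0000

params: Δt=0.23150 u=1.17490 d=0.85114 q=0.47700 e^(-rΔt)=0.99446
t_6 payoffs: 84.2645 73.4745 58.5801 38.0200 9.6390 0.0000 0.0000
t_5: node(5,0) S=33.3267 payoff=79.3033 vs cont=78.6793 → 79.3033 [stop]  node(5,1) S=46.0038 payoff=66.6262 vs cont=66.0021 → 66.6262 [stop]  node(5,2) S=63.5033 payoff=49.1267 vs cont=48.5027 → 49.1267 [stop]  node(5,3) S=87.6593 payoff=24.9707 vs cont=24.3466 → 24.9707 [stop]  node(5,4) S=121.0041 payoff=0.0000 vs cont=5.0133 → 5.0133 [wait]  node(5,5) S=167.0330 payoff=0.0000 vs cont=0.0000 → 0.0000 [wait]  ⇒ S*(5)=87.6593
t_4: node(4,0) S=39.1555 payoff=73.4745 vs cont=72.8505 → 73.4745 [stop]  node(4,1) S=54.0499 payoff=58.5801 vs cont=57.9561 → 58.5801 [stop]  node(4,2) S=74.6100 payoff=38.0200 vs cont=37.3960 → 38.0200 [stop]  node(4,3) S=102.9910 payoff=9.6390 vs cont=15.3654 → 15.3654 [wait]  node(4,4) S=142.1678 payoff=0.0000 vs cont=2.6074 → 2.6074 [wait]  ⇒ S*(4)=74.6100
t_3: node(3,0) S=46.0038 payoff=66.6262 vs cont=66.0021 → 66.6262 [stop]  node(3,1) S=63.5033 payoff=49.1267 vs cont=48.5027 → 49.1267 [stop]  node(3,2) S=87.6593 payoff=24.9707 vs cont=27.0630 → 27.0630 [wait]  node(3,3) S=121.0041 payoff=0.0000 vs cont=9.2284 → 9.2284 [wait]  ⇒ S*(3)=63.5033
t_2: node(2,0) S=54.0499 payoff=58.5801 vs cont=57.9561 → 58.5801 [stop]  node(2,1) S=74.6100 payoff=38.0200 vs cont=38.3885 → 38.3885 [wait]  node(2,2) S=102.9910 payoff=9.6390 vs cont=18.4531 → 18.4531 [wait]  ⇒ S*(2)=54.0499
t_1: node(1,0) S=63.5033 payoff=49.1267 vs cont=48.6775 → 49.1267 [stop]  node(1,1) S=87.6593 payoff=24.9707 vs cont=28.7193 → 28.7193 [wait]  ⇒ S*(1)=63.5033
t_0: node(0,0) S=74.6100 payoff=38.0200 vs cont=39.1741 → 39.1741 [wait]  ⇒ S*(0)=-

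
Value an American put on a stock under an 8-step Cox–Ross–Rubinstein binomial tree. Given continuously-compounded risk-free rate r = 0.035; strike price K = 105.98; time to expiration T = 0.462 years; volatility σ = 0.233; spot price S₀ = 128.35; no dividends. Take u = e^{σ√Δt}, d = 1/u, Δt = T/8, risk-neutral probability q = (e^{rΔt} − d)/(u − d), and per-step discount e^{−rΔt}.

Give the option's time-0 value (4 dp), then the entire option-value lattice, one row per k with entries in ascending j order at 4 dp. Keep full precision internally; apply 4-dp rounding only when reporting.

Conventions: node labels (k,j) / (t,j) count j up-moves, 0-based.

price = 0.8720
tree:
0.8720
1.4751 0.2821
2.4526 0.5193 0.0498
3.9928 0.9471 0.1005 0.0000
6.3323 1.7071 0.2031 0.0000 0.0000
9.7125 3.0319 0.4104 0.0000 0.0000 0.0000
14.2541 5.2831 0.8292 0.0000 0.0000 0.0000 0.0000
19.2490 8.9716 1.6753 0.0000 0.0000 0.0000 0.0000 0.0000
23.9718 14.2541 3.3849 0.0000 0.0000 0.0000 0.0000 0.0000 0.0000

params: Δt=0.05775 u=1.05759 d=0.94555 q=0.50406 e^(-rΔt)=0.99798
t_8 payoffs: 23.9718 14.2541 3.3849 0.0000 0.0000 0.0000 0.0000 0.0000 0.0000
k=7: node(7,0) S=86.7310 payoff=19.2490 vs cont=19.0350 → 19.2490 [stop]  node(7,1) S=97.0084 payoff=8.9716 vs cont=8.7577 → 8.9716 [stop]  node(7,2) S=108.5035 payoff=0.0000 vs cont=1.6753 → 1.6753 [wait]  node(7,3) S=121.3608 payoff=0.0000 vs cont=0.0000 → 0.0000 [wait]  node(7,4) S=135.7417 payoff=0.0000 vs cont=0.0000 → 0.0000 [wait]  node(7,5) S=151.8266 payoff=0.0000 vs cont=0.0000 → 0.0000 [wait]  node(7,6) S=169.8176 payoff=0.0000 vs cont=0.0000 → 0.0000 [wait]  node(7,7) S=189.9404 payoff=0.0000 vs cont=0.0000 → 0.0000 [wait]
k=6: node(6,0) S=91.7259 payoff=14.2541 vs cont=14.0401 → 14.2541 [stop]  node(6,1) S=102.5951 payoff=3.3849 vs cont=5.2831 → 5.2831 [wait]  node(6,2) S=114.7522 payoff=0.0000 vs cont=0.8292 → 0.8292 [wait]  node(6,3) S=128.3500 payoff=0.0000 vs cont=0.0000 → 0.0000 [wait]  node(6,4) S=143.5590 payoff=0.0000 vs cont=0.0000 → 0.0000 [wait]  node(6,5) S=160.5703 payoff=0.0000 vs cont=0.0000 → 0.0000 [wait]  node(6,6) S=179.5974 payoff=0.0000 vs cont=0.0000 → 0.0000 [wait]
k=5: node(5,0) S=97.0084 payoff=8.9716 vs cont=9.7125 → 9.7125 [wait]  node(5,1) S=108.5035 payoff=0.0000 vs cont=3.0319 → 3.0319 [wait]  node(5,2) S=121.3608 payoff=0.0000 vs cont=0.4104 → 0.4104 [wait]  node(5,3) S=135.7417 payoff=0.0000 vs cont=0.0000 → 0.0000 [wait]  node(5,4) S=151.8266 payoff=0.0000 vs cont=0.0000 → 0.0000 [wait]  node(5,5) S=169.8176 payoff=0.0000 vs cont=0.0000 → 0.0000 [wait]
k=4: node(4,0) S=102.5951 payoff=3.3849 vs cont=6.3323 → 6.3323 [wait]  node(4,1) S=114.7522 payoff=0.0000 vs cont=1.7071 → 1.7071 [wait]  node(4,2) S=128.3500 payoff=0.0000 vs cont=0.2031 → 0.2031 [wait]  node(4,3) S=143.5590 payoff=0.0000 vs cont=0.0000 → 0.0000 [wait]  node(4,4) S=160.5703 payoff=0.0000 vs cont=0.0000 → 0.0000 [wait]
k=3: node(3,0) S=108.5035 payoff=0.0000 vs cont=3.9928 → 3.9928 [wait]  node(3,1) S=121.3608 payoff=0.0000 vs cont=0.9471 → 0.9471 [wait]  node(3,2) S=135.7417 payoff=0.0000 vs cont=0.1005 → 0.1005 [wait]  node(3,3) S=151.8266 payoff=0.0000 vs cont=0.0000 → 0.0000 [wait]
k=2: node(2,0) S=114.7522 payoff=0.0000 vs cont=2.4526 → 2.4526 [wait]  node(2,1) S=128.3500 payoff=0.0000 vs cont=0.5193 → 0.5193 [wait]  node(2,2) S=143.5590 payoff=0.0000 vs cont=0.0498 → 0.0498 [wait]
k=1: node(1,0) S=121.3608 payoff=0.0000 vs cont=1.4751 → 1.4751 [wait]  node(1,1) S=135.7417 payoff=0.0000 vs cont=0.2821 → 0.2821 [wait]
k=0: node(0,0) S=128.3500 payoff=0.0000 vs cont=0.8720 → 0.8720 [wait]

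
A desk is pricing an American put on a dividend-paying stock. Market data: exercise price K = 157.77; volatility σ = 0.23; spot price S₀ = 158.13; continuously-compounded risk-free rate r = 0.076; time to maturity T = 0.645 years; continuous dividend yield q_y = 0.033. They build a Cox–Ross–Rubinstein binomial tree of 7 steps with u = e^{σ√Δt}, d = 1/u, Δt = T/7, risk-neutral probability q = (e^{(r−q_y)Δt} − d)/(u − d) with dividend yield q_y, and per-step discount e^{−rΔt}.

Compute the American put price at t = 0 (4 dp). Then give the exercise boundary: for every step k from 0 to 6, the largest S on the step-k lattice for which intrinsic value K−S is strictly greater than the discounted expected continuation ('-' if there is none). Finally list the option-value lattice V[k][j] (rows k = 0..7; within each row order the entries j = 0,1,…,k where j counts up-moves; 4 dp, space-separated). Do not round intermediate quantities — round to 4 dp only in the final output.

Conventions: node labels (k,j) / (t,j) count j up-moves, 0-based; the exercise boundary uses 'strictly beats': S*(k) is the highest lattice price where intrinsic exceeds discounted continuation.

params: Δt=0.09214 u=1.07231 d=0.93256 q=0.51096 e^(-rΔt)=0.99302
t_7 payoffs: 60.7709 46.2354 29.5218 10.3035 0.0000 0.0000 0.0000 0.0000
t_6: node(6,0) S=104.0132 payoff=53.7568 vs cont=52.9716 → 53.7568 [stop]  node(6,1) S=119.5998 payoff=38.1702 vs cont=37.4323 → 38.1702 [stop]  node(6,2) S=137.5221 payoff=20.2479 vs cont=19.5645 → 20.2479 [stop]  node(6,3) S=158.1300 payoff=0.0000 vs cont=5.0037 → 5.0037 [wait]  node(6,4) S=181.8261 payoff=0.0000 vs cont=0.0000 → 0.0000 [wait]  node(6,5) S=209.0731 payoff=0.0000 vs cont=0.0000 → 0.0000 [wait]  node(6,6) S=240.4031 payoff=0.0000 vs cont=0.0000 → 0.0000 [wait]  ⇒ S*(6)=137.5221
t_5: node(5,0) S=111.5346 payoff=46.2354 vs cont=45.4731 → 46.2354 [stop]  node(5,1) S=128.2482 payoff=29.5218 vs cont=28.8102 → 29.5218 [stop]  node(5,2) S=147.4665 payoff=10.3035 vs cont=12.3718 → 12.3718 [wait]  node(5,3) S=169.5646 payoff=0.0000 vs cont=2.4299 → 2.4299 [wait]  node(5,4) S=194.9742 payoff=0.0000 vs cont=0.0000 → 0.0000 [wait]  node(5,5) S=224.1915 payoff=0.0000 vs cont=0.0000 → 0.0000 [wait]  ⇒ S*(5)=128.2482
t_4: node(4,0) S=119.5998 payoff=38.1702 vs cont=37.4323 → 38.1702 [stop]  node(4,1) S=137.5221 payoff=20.2479 vs cont=20.6139 → 20.6139 [wait]  node(4,2) S=158.1300 payoff=0.0000 vs cont=7.2410 → 7.2410 [wait]  node(4,3) S=181.8261 payoff=0.0000 vs cont=1.1800 → 1.1800 [wait]  node(4,4) S=209.0731 payoff=0.0000 vs cont=0.0000 → 0.0000 [wait]  ⇒ S*(4)=119.5998
t_3: node(3,0) S=128.2482 payoff=29.5218 vs cont=28.9959 → 29.5218 [stop]  node(3,1) S=147.4665 payoff=10.3035 vs cont=13.6847 → 13.6847 [wait]  node(3,2) S=169.5646 payoff=0.0000 vs cont=4.1151 → 4.1151 [wait]  node(3,3) S=194.9742 payoff=0.0000 vs cont=0.5731 → 0.5731 [wait]  ⇒ S*(3)=128.2482
t_2: node(2,0) S=137.5221 payoff=20.2479 vs cont=21.2801 → 21.2801 [wait]  node(2,1) S=158.1300 payoff=0.0000 vs cont=8.7336 → 8.7336 [wait]  node(2,2) S=181.8261 payoff=0.0000 vs cont=2.2892 → 2.2892 [wait]  ⇒ S*(2)=-
t_1: node(1,0) S=147.4665 payoff=10.3035 vs cont=14.7656 → 14.7656 [wait]  node(1,1) S=169.5646 payoff=0.0000 vs cont=5.4028 → 5.4028 [wait]  ⇒ S*(1)=-
t_0: node(0,0) S=158.1300 payoff=0.0000 vs cont=9.9119 → 9.9119 [wait]  ⇒ S*(0)=-

price = 9.9119
boundary = - - - 128.2482 119.5998 128.2482 137.5221
tree:
9.9119
14.7656 5.4028
21.2801 8.7336 2.2892
29.5218 13.6847 4.1151 0.5731
38.1702 20.6139 7.2410 1.1800 0.0000
46.2354 29.5218 12.3718 2.4299 0.0000 0.0000
53.7568 38.1702 20.2479 5.0037 0.0000 0.0000 0.0000
60.7709 46.2354 29.5218 10.3035 0.0000 0.0000 0.0000 0.0000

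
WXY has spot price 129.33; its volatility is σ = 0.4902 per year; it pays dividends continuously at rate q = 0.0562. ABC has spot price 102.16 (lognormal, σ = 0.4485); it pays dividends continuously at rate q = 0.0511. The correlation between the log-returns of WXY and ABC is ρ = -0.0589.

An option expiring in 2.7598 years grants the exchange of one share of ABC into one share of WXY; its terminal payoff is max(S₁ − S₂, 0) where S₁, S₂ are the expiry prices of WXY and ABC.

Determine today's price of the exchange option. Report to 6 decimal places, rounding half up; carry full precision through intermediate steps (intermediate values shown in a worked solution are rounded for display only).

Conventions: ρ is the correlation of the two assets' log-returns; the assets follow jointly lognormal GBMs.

exchange price = 54.612621

σ_eff = √(σ₁² + σ₂² − 2ρσ₁σ₂) = √(0.4902² + 0.4485² − 2·-0.0589·0.4902·0.4485) = 0.683628
d₁ = (ln(S₁/S₂) + (q₂ − q₁ + σ_eff²/2)T) / (σ_eff√T) = (ln(129.33/102.16) + (0.0511 − 0.0562 + 0.233674)·2.7598) / 1.135687 = 0.763102
d₂ = d₁ − σ_eff√T = 0.763102 − 1.135687 = -0.372585
N(d₁) = 0.777299,  N(d₂) = 0.354729
V = S₁·e^{−q₁T}·N(d₁) − S₂·e^{−q₂T}·N(d₂) = 86.085053 − 31.472432 = 54.612621
Key observation: pricing in ABC-units makes this a unit-strike call on the ratio S₁/S₂ — the risk-free rate cancels and cannot affect the value.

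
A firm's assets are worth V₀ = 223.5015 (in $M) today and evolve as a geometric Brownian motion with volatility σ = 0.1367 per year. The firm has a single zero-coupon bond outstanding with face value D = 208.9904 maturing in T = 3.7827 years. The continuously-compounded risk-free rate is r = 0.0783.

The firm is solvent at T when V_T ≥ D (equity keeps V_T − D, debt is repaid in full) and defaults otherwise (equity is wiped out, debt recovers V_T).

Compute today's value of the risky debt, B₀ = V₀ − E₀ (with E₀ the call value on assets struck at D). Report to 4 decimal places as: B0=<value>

B0=153.4725

Apply the equity-as-call identities (strike 208.9904, horizon 3.7827 years):
d₁ = [ln(V₀/D) + (r + σ²/2)T] / (σ√T)
   = [ln(223.5015/208.9904) + (0.0783 + 0.5·0.1367²)·3.7827] / (0.1367·√3.7827)
   = [0.067130 + 0.331529] / 0.265870 = 1.499449
d₂ = d₁ − σ√T = 1.499449 − 0.265870 = 1.233579
N(d₁) = 0.933121,  N(d₂) = 0.891320,  e^(−rT) = 0.743650
E₀ = V₀·N(d₁) − D·e^(−rT)·N(d₂)
   = 223.5015·0.933121 − 208.9904·0.743650·0.891320 = 70.028977
B₀ = V₀ − E₀ = 223.5015 − 70.028977 = 153.472523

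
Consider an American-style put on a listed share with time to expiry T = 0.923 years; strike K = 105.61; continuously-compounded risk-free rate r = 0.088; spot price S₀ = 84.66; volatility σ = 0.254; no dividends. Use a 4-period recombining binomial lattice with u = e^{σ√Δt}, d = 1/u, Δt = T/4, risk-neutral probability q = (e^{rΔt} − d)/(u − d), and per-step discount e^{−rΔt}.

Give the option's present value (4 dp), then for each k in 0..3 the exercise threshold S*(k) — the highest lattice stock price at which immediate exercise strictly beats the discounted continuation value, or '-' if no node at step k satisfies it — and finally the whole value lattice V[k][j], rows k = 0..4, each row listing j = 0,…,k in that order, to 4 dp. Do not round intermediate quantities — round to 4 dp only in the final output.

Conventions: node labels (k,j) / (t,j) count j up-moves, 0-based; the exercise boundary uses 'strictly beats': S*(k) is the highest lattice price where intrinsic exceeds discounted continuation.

Δt=0.23075, u=1.12977, d=0.88514, q=0.55339, disc=e^(-rΔt)=0.97990
k=4 terminal: V=max(K-S,0) → 53.6438 39.2816 20.9500 0.0000 0.0000
k=3: j=0 S=58.7097 intr=46.9003 cont=44.7774 V=46.9003[EX]; j=1 S=74.9357 intr=30.6743 cont=28.5514 V=30.6743[EX]; j=2 S=95.6462 intr=9.9638 cont=9.1684 V=9.9638[EX]; j=3 S=122.0805 intr=0.0000 cont=0.0000 V=0.0000[hold]  S*(3)=95.6462
k=2: j=0 S=66.3284 intr=39.2816 cont=37.1587 V=39.2816[EX]; j=1 S=84.6600 intr=20.9500 cont=18.8271 V=20.9500[EX]; j=2 S=108.0580 intr=0.0000 cont=4.3605 V=4.3605[hold]  S*(2)=84.6600
k=1: j=0 S=74.9357 intr=30.6743 cont=28.5514 V=30.6743[EX]; j=1 S=95.6462 intr=9.9638 cont=11.5330 V=11.5330[hold]  S*(1)=74.9357
k=0: j=0 S=84.6600 intr=20.9500 cont=19.6780 V=20.9500[EX]  S*(0)=84.6600

price = 20.9500
boundary = 84.6600 74.9357 84.6600 95.6462
tree:
20.9500
30.6743 11.5330
39.2816 20.9500 4.3605
46.9003 30.6743 9.9638 0.0000
53.6438 39.2816 20.9500 0.0000 0.0000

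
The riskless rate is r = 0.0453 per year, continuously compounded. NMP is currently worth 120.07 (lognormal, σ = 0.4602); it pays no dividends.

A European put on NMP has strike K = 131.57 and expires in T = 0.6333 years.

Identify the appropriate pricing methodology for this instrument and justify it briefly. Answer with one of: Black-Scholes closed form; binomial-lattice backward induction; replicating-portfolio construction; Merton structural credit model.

Key observation: the instrument is a plain European put (strike 131.57) on a lognormal asset; the exact continuous-time formula applies directly.

framework: Black-Scholes closed form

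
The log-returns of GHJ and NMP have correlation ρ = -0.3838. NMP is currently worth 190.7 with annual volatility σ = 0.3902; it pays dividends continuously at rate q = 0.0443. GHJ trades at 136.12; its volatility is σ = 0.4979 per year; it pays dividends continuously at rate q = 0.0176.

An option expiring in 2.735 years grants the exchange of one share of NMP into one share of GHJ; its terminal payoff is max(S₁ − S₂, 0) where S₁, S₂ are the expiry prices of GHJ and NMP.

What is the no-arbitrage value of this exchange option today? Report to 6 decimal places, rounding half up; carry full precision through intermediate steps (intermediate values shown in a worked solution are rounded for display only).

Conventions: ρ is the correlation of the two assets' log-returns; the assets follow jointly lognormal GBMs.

σ_eff = √(σ₁² + σ₂² − 2ρσ₁σ₂) = √(0.4979² + 0.3902² − 2·-0.3838·0.4979·0.3902) = 0.741141
d₁ = (ln(S₁/S₂) + (q₂ − q₁ + σ_eff²/2)T) / (σ_eff√T) = (ln(136.12/190.7) + (0.0443 − 0.0176 + 0.274645)·2.735) / 1.225687 = 0.397340
d₂ = d₁ − σ_eff√T = 0.397340 − 1.225687 = -0.828347
N(d₁) = 0.654442,  N(d₂) = 0.203737
V = S₁·e^{−q₁T}·N(d₁) − S₂·e^{−q₂T}·N(d₂) = 84.896072 − 34.419226 = 50.476846
Key observation: r never enters — measured in units of NMP, the claim is a call on S₁/S₂ struck at 1, so only the dividend yields and σ_eff matter.

exchange price = 50.476846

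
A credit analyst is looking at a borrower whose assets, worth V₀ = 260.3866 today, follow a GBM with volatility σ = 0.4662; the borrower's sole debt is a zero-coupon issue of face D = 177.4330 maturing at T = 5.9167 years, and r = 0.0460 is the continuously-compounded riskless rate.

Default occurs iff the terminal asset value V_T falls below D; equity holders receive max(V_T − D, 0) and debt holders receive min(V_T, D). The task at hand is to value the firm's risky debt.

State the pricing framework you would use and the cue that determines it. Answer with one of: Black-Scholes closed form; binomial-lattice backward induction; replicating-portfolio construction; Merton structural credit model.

framework: Merton structural credit model

Key observation: with the firm-asset dynamics (V₀ = 260.3866) and a single zero-coupon liability of face 177.4330 given, debt value, spread, and default probability all derive from the option view of the balance sheet.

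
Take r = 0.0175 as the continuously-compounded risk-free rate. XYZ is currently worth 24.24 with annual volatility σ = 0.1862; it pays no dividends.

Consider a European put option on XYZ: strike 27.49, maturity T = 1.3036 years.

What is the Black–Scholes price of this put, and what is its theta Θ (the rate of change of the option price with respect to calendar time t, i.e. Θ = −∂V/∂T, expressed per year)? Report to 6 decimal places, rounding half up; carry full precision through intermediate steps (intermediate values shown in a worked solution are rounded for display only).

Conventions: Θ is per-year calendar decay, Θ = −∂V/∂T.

price = 3.726164
Θ = -0.394284

σ√T = 0.1862·√1.3036 = 0.212594
d₁ = (ln(S/K) + (r+σ²/2)T) / (σ√T) = (ln(24.24/27.49) + (0.0175+0.1862²/2)·1.3036) / 0.212594 = (-0.125818 + 0.045411) / 0.212594 = -0.378218
d₂ = d₁ − σ√T = -0.378218 − 0.212594 = -0.590812
e^{−rT} = 0.977445
N(−d₁) = 0.647366,  N(−d₂) = 0.722677
Put price V = K·e^{−rT}·N(−d₂) − S·N(−d₁) = 19.418304 − 15.692140 = 3.726164
φ(d₁) = (1/√(2π))·e^{−d₁²/2} = 0.371405
Θ = −S·φ(d₁)·σ/(2√T) + r·K·e^{−rT}·N(−d₂) = −0.734104 + 0.339820 = -0.394284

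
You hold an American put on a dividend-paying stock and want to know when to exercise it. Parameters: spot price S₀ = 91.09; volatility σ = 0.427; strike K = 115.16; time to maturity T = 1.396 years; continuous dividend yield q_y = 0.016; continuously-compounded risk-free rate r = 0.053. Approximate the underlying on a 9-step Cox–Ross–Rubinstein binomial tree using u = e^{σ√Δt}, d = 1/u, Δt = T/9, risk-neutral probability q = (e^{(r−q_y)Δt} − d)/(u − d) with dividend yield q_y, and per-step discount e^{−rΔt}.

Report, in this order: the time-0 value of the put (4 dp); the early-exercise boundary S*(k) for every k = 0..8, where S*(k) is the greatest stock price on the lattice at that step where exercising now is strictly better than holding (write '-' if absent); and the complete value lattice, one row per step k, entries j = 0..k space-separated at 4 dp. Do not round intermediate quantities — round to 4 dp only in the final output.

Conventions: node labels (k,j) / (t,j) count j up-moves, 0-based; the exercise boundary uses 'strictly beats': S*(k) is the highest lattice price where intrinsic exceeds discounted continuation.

price = 31.4737
boundary = - - 65.0728 55.0002 65.0728 55.0002 65.0728 76.9902 91.0900
tree:
31.4737
40.2746 22.2967
50.0872 30.1328 14.0261
60.1598 39.5093 20.2966 7.3418
68.6733 50.0872 28.5086 11.5760 2.7912
75.8690 60.1598 38.6243 17.8274 4.8701 0.5427
81.9508 68.6733 50.0872 26.6304 8.4110 1.0425 0.0000
87.0913 75.8690 60.1598 38.1698 14.3435 2.0024 0.0000 0.0000
91.4360 81.9508 68.6733 50.0872 24.0700 3.8463 0.0000 0.0000 0.0000
95.1083 87.0913 75.8690 60.1598 38.1698 7.3880 0.0000 0.0000 0.0000 0.0000

Δt=0.15511, u=1.18314, d=0.84521, q=0.47509, disc=e^(-rΔt)=0.99181
k=9 terminal: V=max(K-S,0) → 95.1083 87.0913 75.8690 60.1598 38.1698 7.3880 0.0000 0.0000 0.0000 0.0000
k=8: j=0 S=23.7240 intr=91.4360 cont=90.5520 V=91.4360[EX]; j=1 S=33.2092 intr=81.9508 cont=81.0903 V=81.9508[EX]; j=2 S=46.4867 intr=68.6733 cont=67.8457 V=68.6733[EX]; j=3 S=65.0728 intr=50.0872 cont=49.3056 V=50.0872[EX]; j=4 S=91.0900 intr=24.0700 cont=23.3529 V=24.0700[EX]; j=5 S=127.5092 intr=0.0000 cont=3.8463 V=3.8463[hold]; j=6 S=178.4894 intr=0.0000 cont=0.0000 V=0.0000[hold]; j=7 S=249.8523 intr=0.0000 cont=0.0000 V=0.0000[hold]; j=8 S=349.7472 intr=0.0000 cont=0.0000 V=0.0000[hold]  S*(8)=91.0900
k=7: j=0 S=28.0687 intr=87.0913 cont=86.2180 V=87.0913[EX]; j=1 S=39.2910 intr=75.8690 cont=75.0235 V=75.8690[EX]; j=2 S=55.0002 intr=60.1598 cont=59.3533 V=60.1598[EX]; j=3 S=76.9902 intr=38.1698 cont=37.4178 V=38.1698[EX]; j=4 S=107.7720 intr=7.3880 cont=14.3435 V=14.3435[hold]; j=5 S=150.8610 intr=0.0000 cont=2.0024 V=2.0024[hold]; j=6 S=211.1776 intr=0.0000 cont=0.0000 V=0.0000[hold]; j=7 S=295.6098 intr=0.0000 cont=0.0000 V=0.0000[hold]  S*(7)=76.9902
k=6: j=0 S=33.2092 intr=81.9508 cont=81.0903 V=81.9508[EX]; j=1 S=46.4867 intr=68.6733 cont=67.8457 V=68.6733[EX]; j=2 S=65.0728 intr=50.0872 cont=49.3056 V=50.0872[EX]; j=3 S=91.0900 intr=24.0700 cont=26.6304 V=26.6304[hold]; j=4 S=127.5092 intr=0.0000 cont=8.4110 V=8.4110[hold]; j=5 S=178.4894 intr=0.0000 cont=1.0425 V=1.0425[hold]; j=6 S=249.8523 intr=0.0000 cont=0.0000 V=0.0000[hold]  S*(6)=65.0728
k=5: j=0 S=39.2910 intr=75.8690 cont=75.0235 V=75.8690[EX]; j=1 S=55.0002 intr=60.1598 cont=59.3533 V=60.1598[EX]; j=2 S=76.9902 intr=38.1698 cont=38.6243 V=38.6243[hold]; j=3 S=107.7720 intr=7.3880 cont=17.8274 V=17.8274[hold]; j=4 S=150.8610 intr=0.0000 cont=4.8701 V=4.8701[hold]; j=5 S=211.1776 intr=0.0000 cont=0.5427 V=0.5427[hold]  S*(5)=55.0002
k=4: j=0 S=46.4867 intr=68.6733 cont=67.8457 V=68.6733[EX]; j=1 S=65.0728 intr=50.0872 cont=49.5198 V=50.0872[EX]; j=2 S=91.0900 intr=24.0700 cont=28.5086 V=28.5086[hold]; j=3 S=127.5092 intr=0.0000 cont=11.5760 V=11.5760[hold]; j=4 S=178.4894 intr=0.0000 cont=2.7912 V=2.7912[hold]  S*(4)=65.0728
k=3: j=0 S=55.0002 intr=60.1598 cont=59.3533 V=60.1598[EX]; j=1 S=76.9902 intr=38.1698 cont=39.5093 V=39.5093[hold]; j=2 S=107.7720 intr=7.3880 cont=20.2966 V=20.2966[hold]; j=3 S=150.8610 intr=0.0000 cont=7.3418 V=7.3418[hold]  S*(3)=55.0002
k=2: j=0 S=65.0728 intr=50.0872 cont=49.9368 V=50.0872[EX]; j=1 S=91.0900 intr=24.0700 cont=30.1328 V=30.1328[hold]; j=2 S=127.5092 intr=0.0000 cont=14.0261 V=14.0261[hold]  S*(2)=65.0728
k=1: j=0 S=76.9902 intr=38.1698 cont=40.2746 V=40.2746[hold]; j=1 S=107.7720 intr=7.3880 cont=22.2967 V=22.2967[hold]  S*(1)=-
k=0: j=0 S=91.0900 intr=24.0700 cont=31.4737 V=31.4737[hold]  S*(0)=-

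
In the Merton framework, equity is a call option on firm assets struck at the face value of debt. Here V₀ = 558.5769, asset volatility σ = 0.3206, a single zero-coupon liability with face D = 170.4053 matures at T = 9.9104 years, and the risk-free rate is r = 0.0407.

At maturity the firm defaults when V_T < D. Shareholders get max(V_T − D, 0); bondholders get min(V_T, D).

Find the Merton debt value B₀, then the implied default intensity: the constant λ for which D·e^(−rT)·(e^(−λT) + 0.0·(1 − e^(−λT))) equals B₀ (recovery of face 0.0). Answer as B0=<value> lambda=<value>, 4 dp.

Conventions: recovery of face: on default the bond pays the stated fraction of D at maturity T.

Equity is a call on the firm's assets struck at D = 170.4053:
d₁ = [ln(V₀/D) + (r + σ²/2)T] / (σ√T)
   = [ln(558.5769/170.4053) + (0.0407 + 0.5·0.3206²)·9.9104] / (0.3206·√9.9104)
   = [1.187213 + 0.912670] / 1.009274 = 2.080587
d₂ = d₁ − σ√T = 2.080587 − 1.009274 = 1.071313
N(d₁) = 0.981264,  N(d₂) = 0.857986,  e^(−rT) = 0.668076
E₀ = V₀·N(d₁) − D·e^(−rT)·N(d₂)
   = 558.5769·0.981264 − 170.4053·0.668076·0.857986 = 450.435223
B₀ = V₀ − E₀ = 558.5769 − 450.435223 = 108.141677
e^(−λT) = (B₀·e^(rT)/D − 0)/(1 − 0) = (108.1417·1.496836/170.4053 − 0)/1 = 0.94991380
λ = −ln(0.94991380)/9.9104 = 0.005185

B0=108.1417 lambda=0.0052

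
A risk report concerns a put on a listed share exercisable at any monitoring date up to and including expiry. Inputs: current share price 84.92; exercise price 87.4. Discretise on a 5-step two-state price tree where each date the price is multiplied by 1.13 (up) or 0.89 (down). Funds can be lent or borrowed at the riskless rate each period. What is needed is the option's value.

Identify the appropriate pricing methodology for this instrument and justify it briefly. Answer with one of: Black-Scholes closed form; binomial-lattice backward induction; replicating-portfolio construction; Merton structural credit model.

framework: binomial-lattice backward induction

Key observation: the defining feature is the embedded early-exercise option across 5 discrete dates on the spot-84.92 tree; pricing the strike-87.4 put means working backward with an exercise test at every node.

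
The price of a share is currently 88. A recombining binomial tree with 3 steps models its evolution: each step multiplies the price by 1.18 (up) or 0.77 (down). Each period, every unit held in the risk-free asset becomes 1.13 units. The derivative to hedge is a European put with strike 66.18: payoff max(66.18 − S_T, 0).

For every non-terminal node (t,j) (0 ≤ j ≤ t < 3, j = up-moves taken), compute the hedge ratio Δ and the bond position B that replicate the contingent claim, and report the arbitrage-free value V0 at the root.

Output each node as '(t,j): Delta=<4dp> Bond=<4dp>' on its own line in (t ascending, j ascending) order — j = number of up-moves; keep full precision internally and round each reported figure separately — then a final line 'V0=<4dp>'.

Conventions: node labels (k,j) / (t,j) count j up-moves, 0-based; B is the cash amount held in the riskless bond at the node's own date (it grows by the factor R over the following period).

(0,0): Delta=-0.0284 Bond=2.6528
(1,0): Delta=-0.2121 Bond=15.4505
(1,1): Delta=-0.0117 Bond=1.2680
(2,0): Delta=-1.0000 Bond=58.5664
(2,1): Delta=-0.1407 Bond=11.7497
(2,2): Delta=0.0000 Bond=0.0000
V0=0.1579

No-arbitrage ⇒ martingale measure with p* = (R−d)/(u−d) = 0.8780.
Expiry values: V(3,0)=26.0051, V(3,1)=4.6133, V(3,2)=0.0000, V(3,3)=0.0000
(2,0): S=52.1752. Δ = (V_up−V_dn)/(S_up−S_dn) = (4.6133−26.0051)/(61.5667−40.1749) = -1.0000. V = [p*·4.6133 + (1−p*)·26.0051]/1.13 = 6.3912. B = V − Δ·S = 58.5664.
(2,1): S=79.9568. Δ = (V_up−V_dn)/(S_up−S_dn) = (0.0000−4.6133)/(94.3490−61.5667) = -0.1407. V = [p*·0.0000 + (1−p*)·4.6133]/1.13 = 0.4979. B = V − Δ·S = 11.7497.
(2,2): S=122.5312. Δ = (V_up−V_dn)/(S_up−S_dn) = (0.0000−0.0000)/(144.5868−94.3490) = 0.0000. V = [p*·0.0000 + (1−p*)·0.0000]/1.13 = 0.0000. B = V − Δ·S = 0.0000.
(1,0): S=67.7600. Δ = (V_up−V_dn)/(S_up−S_dn) = (0.4979−6.3912)/(79.9568−52.1752) = -0.2121. V = [p*·0.4979 + (1−p*)·6.3912]/1.13 = 1.0766. B = V − Δ·S = 15.4505.
(1,1): S=103.8400. Δ = (V_up−V_dn)/(S_up−S_dn) = (0.0000−0.4979)/(122.5312−79.9568) = -0.0117. V = [p*·0.0000 + (1−p*)·0.4979]/1.13 = 0.0537. B = V − Δ·S = 1.2680.
(0,0): S=88.0000. Δ = (V_up−V_dn)/(S_up−S_dn) = (0.0537−1.0766)/(103.8400−67.7600) = -0.0284. V = [p*·0.0537 + (1−p*)·1.0766]/1.13 = 0.1579. B = V − Δ·S = 2.6528.
Sanity check at the root: Δ(0,0)·S0 + B(0,0) reproduces V0 = 0.1579.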